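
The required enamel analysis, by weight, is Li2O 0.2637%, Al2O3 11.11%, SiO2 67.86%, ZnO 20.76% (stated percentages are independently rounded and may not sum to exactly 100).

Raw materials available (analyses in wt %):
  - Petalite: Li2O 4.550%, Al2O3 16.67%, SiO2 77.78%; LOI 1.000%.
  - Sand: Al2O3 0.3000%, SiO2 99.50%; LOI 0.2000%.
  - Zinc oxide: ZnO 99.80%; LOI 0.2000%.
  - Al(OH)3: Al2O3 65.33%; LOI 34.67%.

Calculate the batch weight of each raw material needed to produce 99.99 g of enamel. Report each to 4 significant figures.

Intermediates are printed, rounded to four significant figures, as written — the working math maintains exact precision through every step. A single rounding produces every reported number — derived quantities, which include four oxide percentages, the totals, net glass mass, yield, LOI, are re-derived at full precision, as set out in either problem or answer, from the weighed amounts per 99.99 g of glass.
Per-oxide target masses for 99.99 g enamel:
  Li2O: 0.2637% × 99.99 = 0.2637 g
  Al2O3: 11.11% × 99.99 = 11.11 g
  SiO2: 67.86% × 99.99 = 67.85 g
  ZnO: 20.76% × 99.99 = 20.76 g
Balance tally, oxide-wise, working from each reported weight, versus the basis set out (summed amounts equal target values up to rounding of the answer):
  Li2O: 5.795·0.04550 = 0.2637 g (target 0.2637 g)
  Al2O3: 5.795·0.1667 + 63.66·0.003000 + 15.23·0.6533 = 11.11 g (target 11.11 g)
  SiO2: 5.795·0.7778 + 63.66·0.9950 = 67.85 g (target 67.85 g)
  ZnO: 20.80·0.9980 = 20.76 g (target 20.76 g)
Glass-mass closure: whole batch net of LOI = 99.98 g (the Σ of target masses is 99.98 g; versus the stated basis of 99.99 g — a pure rounding effect).
Whole-batch sum: Σ batch = 105.5 g; the LOI term Σ batch·LOI equals 5.507 g; yield, glass over the total, = 94.78%.

Batch per 99.99 g enamel:
  Petalite: 5.795 g
  Sand: 63.66 g
  Zinc oxide: 20.80 g
  Al(OH)3: 15.23 g
Total batch = 105.5 g; LOI loss = 5.507 g; yield = 94.78%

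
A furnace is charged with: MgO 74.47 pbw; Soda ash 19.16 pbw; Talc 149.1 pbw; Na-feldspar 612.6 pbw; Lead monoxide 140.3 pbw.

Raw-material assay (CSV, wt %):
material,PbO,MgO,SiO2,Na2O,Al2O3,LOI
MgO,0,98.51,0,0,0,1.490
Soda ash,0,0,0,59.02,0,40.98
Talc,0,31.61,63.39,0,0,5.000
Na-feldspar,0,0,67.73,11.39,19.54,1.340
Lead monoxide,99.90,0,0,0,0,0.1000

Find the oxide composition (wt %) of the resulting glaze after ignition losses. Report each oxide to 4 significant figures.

The working math keeps full precision at all times. Working values are rounded off to 4 significant digits as shown — each reported result is rounded exactly once; derived quantities, including the yield, LOI, the five compositions, the totals, glass mass, are recomputed from the batch weights for 970.9 pbw of glass at exact precision as quoted within question or answer.
Mass of each oxide from the mix:
  PbO: 140.3·0.9990 = 140.2 pbw
  MgO: 74.47·0.9851 + 149.1·0.3161 = 120.5 pbw
  SiO2: 149.1·0.6339 + 612.6·0.6773 = 509.4 pbw
  Na2O: 19.16·0.5902 + 612.6·0.1139 = 81.08 pbw
  Al2O3: 612.6·0.1954 = 119.7 pbw
LOI: 74.47·0.01490 + 19.16·0.4098 + 149.1·0.05000 + 612.6·0.01340 + 140.3·0.001000 = 24.77 pbw
batch − LOI leaves glass = 995.6 − 24.77 = 970.9 pbw (= Σ oxide masses)
each oxide over glass, ×100, is wt %

Glass mass = 970.9 pbw (batch 995.6 − LOI 24.77).
Composition: PbO 14.44%, MgO 12.41%, SiO2 52.47%, Na2O 8.352%, Al2O3 12.33%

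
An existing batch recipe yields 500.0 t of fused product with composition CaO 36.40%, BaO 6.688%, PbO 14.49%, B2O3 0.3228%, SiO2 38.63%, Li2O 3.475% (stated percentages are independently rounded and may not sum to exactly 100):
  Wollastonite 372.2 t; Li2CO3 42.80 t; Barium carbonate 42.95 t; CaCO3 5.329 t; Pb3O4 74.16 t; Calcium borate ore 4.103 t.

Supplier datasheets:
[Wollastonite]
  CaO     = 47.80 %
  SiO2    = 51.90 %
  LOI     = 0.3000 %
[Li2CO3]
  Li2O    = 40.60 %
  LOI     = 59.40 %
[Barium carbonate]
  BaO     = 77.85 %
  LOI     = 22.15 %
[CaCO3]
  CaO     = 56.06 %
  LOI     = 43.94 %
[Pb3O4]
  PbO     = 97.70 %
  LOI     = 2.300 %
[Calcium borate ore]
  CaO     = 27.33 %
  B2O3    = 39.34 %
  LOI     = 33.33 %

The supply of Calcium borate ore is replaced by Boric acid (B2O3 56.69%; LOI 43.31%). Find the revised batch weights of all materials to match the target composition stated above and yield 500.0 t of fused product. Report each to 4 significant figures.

Full float precision is kept from start to finish. The intermediate values are printed, rounded to four significant figures, within the worked lines. Every reported figure takes exactly one rounding — the derived quantities are computed in full float precision (the yield, net glass mass, totals, LOI, six oxide percentages) using the weight values per 500.0 t of glass, precisely as stated by the problem or the answer.
Per-oxide target masses for 500.0 t fused product:
  CaO: 36.40% × 500.0 = 182.0 t
  BaO: 6.688% × 500.0 = 33.44 t
  PbO: 14.49% × 500.0 = 72.45 t
  B2O3: 0.3228% × 500.0 = 1.614 t
  SiO2: 38.63% × 500.0 = 193.2 t
  Li2O: 3.475% × 500.0 = 17.38 t
Oxide-by-oxide audit using the reported weights, per the basis as stated (delivered sums recover each target modulo rounding of the values):
  CaO: 372.2·0.4780 + 7.329·0.5606 = 182.0 t (target 182.0 t)
  BaO: 42.95·0.7785 = 33.44 t (target 33.44 t)
  PbO: 74.16·0.9770 = 72.45 t (target 72.45 t)
  B2O3: 2.847·0.5669 = 1.614 t (target 1.614 t)
  SiO2: 372.2·0.5190 = 193.2 t (target 193.2 t)
  Li2O: 42.80·0.4060 = 17.38 t (target 17.38 t)
Glass-mass sanity pass: total charge less LOI = 500.1 t (the Σ of target masses is 500.0 t; the stated basis being 500.0 t — differing by rounding only).
Batch total: Σ batch = 542.3 t; the LOI term Σ batch·LOI equals 42.21 t; yield: glass divided by total = 92.22%.

Revised batch per 500.0 t fused product:
  Wollastonite: 372.2 t
  Li2CO3: 42.80 t
  Barium carbonate: 42.95 t
  CaCO3: 7.329 t
  Pb3O4: 74.16 t
  Boric acid: 2.847 t
Total batch = 542.3 t; LOI loss = 42.21 t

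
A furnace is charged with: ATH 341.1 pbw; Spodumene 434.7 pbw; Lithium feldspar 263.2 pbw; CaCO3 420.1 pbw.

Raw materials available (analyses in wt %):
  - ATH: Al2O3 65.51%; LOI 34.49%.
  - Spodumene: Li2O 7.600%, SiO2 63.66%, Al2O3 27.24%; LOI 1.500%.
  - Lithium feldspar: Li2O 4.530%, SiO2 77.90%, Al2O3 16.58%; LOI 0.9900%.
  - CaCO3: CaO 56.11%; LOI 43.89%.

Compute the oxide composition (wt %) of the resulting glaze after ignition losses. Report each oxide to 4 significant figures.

Glass mass = 1148 pbw (batch 1459 − LOI 311.2).
Composition: CaO 20.53%, Li2O 3.917%, SiO2 41.97%, Al2O3 33.58%

Rounding to four significant digits governs every mid-chain value as printed; all internal work maintains exact precision through the solve; each reported result sees exactly one rounding — all derived quantities, including the yield, ignition loss, net glass mass, the totals, four oxide percentages, are recomputed starting from the weights at 1148 pbw of glass in exact precision, as given in either problem or answer.
Oxide-by-oxide delivered mass:
  CaO: 420.1·0.5611 = 235.7 pbw
  Li2O: 434.7·0.07600 + 263.2·0.04530 = 44.96 pbw
  SiO2: 434.7·0.6366 + 263.2·0.7790 = 481.8 pbw
  Al2O3: 341.1·0.6551 + 434.7·0.2724 + 263.2·0.1658 = 385.5 pbw
LOI: 341.1·0.3449 + 434.7·0.01500 + 263.2·0.009900 + 420.1·0.4389 = 311.2 pbw
The glass mass, total less LOI, = 1459 − 311.2 = 1148 pbw (matching Σ of the oxides)
percent share: oxide ÷ glass, ×100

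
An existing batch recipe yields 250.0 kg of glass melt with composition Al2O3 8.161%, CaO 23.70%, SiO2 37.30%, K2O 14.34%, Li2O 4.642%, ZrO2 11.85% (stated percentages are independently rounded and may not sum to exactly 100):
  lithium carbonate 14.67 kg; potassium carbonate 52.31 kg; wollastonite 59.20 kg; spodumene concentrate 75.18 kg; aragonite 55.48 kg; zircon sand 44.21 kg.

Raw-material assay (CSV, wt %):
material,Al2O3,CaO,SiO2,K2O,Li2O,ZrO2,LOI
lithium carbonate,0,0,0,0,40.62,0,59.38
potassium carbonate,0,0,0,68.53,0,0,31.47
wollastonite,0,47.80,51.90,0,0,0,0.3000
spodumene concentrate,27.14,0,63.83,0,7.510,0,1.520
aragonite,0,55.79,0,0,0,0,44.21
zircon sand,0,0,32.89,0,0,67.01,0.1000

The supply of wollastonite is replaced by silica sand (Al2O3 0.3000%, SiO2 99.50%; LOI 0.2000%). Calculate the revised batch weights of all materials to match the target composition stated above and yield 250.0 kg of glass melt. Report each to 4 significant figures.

All arithmetic keeps full precision at all times. Working values are displayed, with 4-significant-digit rounding, alongside each step; exactly one rounding is applied to every reported value — all derived quantities (LOI, the totals, glass mass, the yield, six oxide percentages) are re-derived from the batch weights on 250.0 kg of glass at full float precision, exactly as shown in the question or the answer.
Target oxide masses per 250.0 kg glass melt:
  Al2O3: 8.161% × 250.0 = 20.40 kg
  CaO: 23.70% × 250.0 = 59.25 kg
  SiO2: 37.30% × 250.0 = 93.25 kg
  K2O: 14.34% × 250.0 = 35.85 kg
  Li2O: 4.642% × 250.0 = 11.60 kg
  ZrO2: 11.85% × 250.0 = 29.62 kg
Sums-versus-targets review per the reported batch figures, per the basis as stated (sum by sum, the targets are met up to rounding of the answer):
  Al2O3: 31.10·0.003000 + 74.83·0.2714 = 20.40 kg (target 20.40 kg)
  CaO: 106.2·0.5579 = 59.25 kg (target 59.25 kg)
  SiO2: 31.10·0.9950 + 74.83·0.6383 + 44.21·0.3289 = 93.25 kg (target 93.25 kg)
  K2O: 52.31·0.6853 = 35.85 kg (target 35.85 kg)
  Li2O: 14.73·0.4062 + 74.83·0.07510 = 11.60 kg (target 11.60 kg)
  ZrO2: 44.21·0.6701 = 29.63 kg (target 29.62 kg)
Mass balance on the glass: whole batch net of LOI = 250.0 kg (oxide target masses add up to 250.0 kg; versus the stated basis of 250.0 kg — deltas are rounding alone).
Total batch = Σ batch = 323.4 kg; LOI removed, Σ of batch·LOI: 73.40 kg; yield, glass over the total, = 77.30%.

Revised batch per 250.0 kg glass melt:
  lithium carbonate: 14.73 kg
  potassium carbonate: 52.31 kg
  silica sand: 31.10 kg
  spodumene concentrate: 74.83 kg
  aragonite: 106.2 kg
  zircon sand: 44.21 kg
Total batch = 323.4 kg; LOI loss = 73.40 kg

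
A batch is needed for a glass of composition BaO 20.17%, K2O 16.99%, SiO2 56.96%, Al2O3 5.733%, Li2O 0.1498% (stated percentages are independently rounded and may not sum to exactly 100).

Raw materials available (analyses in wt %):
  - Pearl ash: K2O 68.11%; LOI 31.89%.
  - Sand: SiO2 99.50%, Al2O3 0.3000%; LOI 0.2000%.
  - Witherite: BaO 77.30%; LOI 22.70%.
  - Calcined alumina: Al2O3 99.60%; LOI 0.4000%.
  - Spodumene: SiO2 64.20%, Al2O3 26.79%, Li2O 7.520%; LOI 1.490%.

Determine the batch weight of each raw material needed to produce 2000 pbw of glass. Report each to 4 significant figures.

Exact precision is maintained throughout; the intermediate values are shown (rounded to four significant figures) between the steps. Each reported figure receives exactly one rounding. Derived quantities (glass mass, totals, five oxide percentages, LOI, yield) are carried at exact precision starting from the weights on 2000 pbw of glass as set out in the problem or answer text.
The oxide mass targets at 2000 pbw glass:
  BaO: 20.17% × 2000 = 403.4 pbw
  K2O: 16.99% × 2000 = 339.8 pbw
  SiO2: 56.96% × 2000 = 1139 pbw
  Al2O3: 5.733% × 2000 = 114.7 pbw
  Li2O: 0.1498% × 2000 = 2.996 pbw
A balance pass over the oxides, on the weights just shown, relative to the basis at hand (sums match the target masses modulo rounding of the values):
  BaO: 521.9·0.7730 = 403.4 pbw (target 403.4 pbw)
  K2O: 498.9·0.6811 = 339.8 pbw (target 339.8 pbw)
  SiO2: 1119·0.9950 + 39.84·0.6420 = 1139 pbw (target 1139 pbw)
  Al2O3: 1119·0.003000 + 101.0·0.9960 + 39.84·0.2679 = 114.6 pbw (target 114.7 pbw)
  Li2O: 39.84·0.07520 = 2.996 pbw (target 2.996 pbw)
Auditing the glass mass value: whole batch net of LOI = 2000 pbw (the targets, summed, come to 2000 pbw; stated basis 2000 pbw — rounding explains the deltas).
Whole-batch sum: Σ batch = 2281 pbw; the LOI term Σ batch·LOI equals 280.8 pbw; yield: glass divided by total = 87.69%.

Batch per 2000 pbw glass:
  Pearl ash: 498.9 pbw
  Sand: 1119 pbw
  Witherite: 521.9 pbw
  Calcined alumina: 101.0 pbw
  Spodumene: 39.84 pbw
Total batch = 2281 pbw; LOI loss = 280.8 pbw; yield = 87.69%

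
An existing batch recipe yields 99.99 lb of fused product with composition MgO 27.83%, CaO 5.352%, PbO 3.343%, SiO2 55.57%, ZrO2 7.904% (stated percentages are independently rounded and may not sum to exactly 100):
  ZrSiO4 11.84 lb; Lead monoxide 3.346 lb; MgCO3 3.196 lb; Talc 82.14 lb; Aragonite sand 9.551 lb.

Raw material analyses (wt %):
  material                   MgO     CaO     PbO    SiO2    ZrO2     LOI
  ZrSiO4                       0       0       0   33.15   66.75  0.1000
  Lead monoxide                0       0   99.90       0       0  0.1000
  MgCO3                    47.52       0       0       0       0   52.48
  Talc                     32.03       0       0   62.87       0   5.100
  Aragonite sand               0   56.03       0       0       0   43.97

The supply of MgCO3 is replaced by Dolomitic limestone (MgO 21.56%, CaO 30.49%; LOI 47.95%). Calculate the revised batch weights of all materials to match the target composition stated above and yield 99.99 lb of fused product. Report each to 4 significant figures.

Revised batch per 99.99 lb fused product:
  ZrSiO4: 11.84 lb
  Lead monoxide: 3.346 lb
  Dolomitic limestone: 7.044 lb
  Talc: 82.14 lb
  Aragonite sand: 5.718 lb
Total batch = 110.1 lb; LOI loss = 10.10 lb

All arithmetic carries full float precision throughout; intermediates appear, rounded to 4 significant digits, at each printed step — every reported figure is rounded once only; derived quantities are carried from the weighed amounts at 99.99 lb of glass at exact precision (LOI, glass mass, the yield, the totals, the five compositions) precisely as stated by the problem or the answer.
The oxide mass targets at 99.99 lb fused product:
  MgO: 27.83% × 99.99 = 27.83 lb
  CaO: 5.352% × 99.99 = 5.351 lb
  PbO: 3.343% × 99.99 = 3.343 lb
  SiO2: 55.57% × 99.99 = 55.56 lb
  ZrO2: 7.904% × 99.99 = 7.903 lb
Oxide-by-oxide audit on the weights just shown, at the basis given (sums match the target masses once rounding is allowed for):
  MgO: 7.044·0.2156 + 82.14·0.3203 = 27.83 lb (target 27.83 lb)
  CaO: 7.044·0.3049 + 5.718·0.5603 = 5.352 lb (target 5.351 lb)
  PbO: 3.346·0.9990 = 3.343 lb (target 3.343 lb)
  SiO2: 11.84·0.3315 + 82.14·0.6287 = 55.57 lb (target 55.56 lb)
  ZrO2: 11.84·0.6675 = 7.903 lb (target 7.903 lb)
The glass-mass cross-check: total charge less LOI = 99.99 lb (oxide target masses add up to 99.99 lb; against the stated basis, 99.99 lb — any gap is answer rounding).
Whole-batch sum: Σ batch = 110.1 lb; Σ batch·LOI gives LOI loss = 10.10 lb; glass ÷ batch gives a yield of 90.83%.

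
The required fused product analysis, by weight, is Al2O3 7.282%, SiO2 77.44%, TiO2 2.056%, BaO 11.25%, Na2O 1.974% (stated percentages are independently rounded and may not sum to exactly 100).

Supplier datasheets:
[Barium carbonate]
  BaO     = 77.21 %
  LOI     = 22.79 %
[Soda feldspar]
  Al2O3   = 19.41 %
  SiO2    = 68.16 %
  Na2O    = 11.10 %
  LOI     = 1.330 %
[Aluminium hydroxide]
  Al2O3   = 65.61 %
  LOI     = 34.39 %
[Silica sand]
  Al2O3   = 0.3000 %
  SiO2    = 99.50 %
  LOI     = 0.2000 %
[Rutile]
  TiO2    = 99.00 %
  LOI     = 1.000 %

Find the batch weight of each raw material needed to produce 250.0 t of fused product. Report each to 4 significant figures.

Working values are printed rounded off to 4 significant digits in the printout — every computation holds full precision at all times. Every reported value is rounded just once — derived quantities (net glass mass, LOI, five oxide percentages, the yield, totals) are rebuilt using the weight values for 250.0 t of glass at full float precision, as quoted within the question or the answer.
Oxide-by-oxide targets in 250.0 t fused product:
  Al2O3: 7.282% × 250.0 = 18.20 t
  SiO2: 77.44% × 250.0 = 193.6 t
  TiO2: 2.056% × 250.0 = 5.140 t
  BaO: 11.25% × 250.0 = 28.12 t
  Na2O: 1.974% × 250.0 = 4.935 t
Mass-balance tally per oxide on the weights just shown, under the basis named above (every target is met by its sum given rounding of the digits):
  Al2O3: 44.46·0.1941 + 13.84·0.6561 + 164.1·0.003000 = 18.20 t (target 18.20 t)
  SiO2: 44.46·0.6816 + 164.1·0.9950 = 193.6 t (target 193.6 t)
  TiO2: 5.192·0.9900 = 5.140 t (target 5.140 t)
  BaO: 36.43·0.7721 = 28.13 t (target 28.12 t)
  Na2O: 44.46·0.1110 = 4.935 t (target 4.935 t)
Mass balance on the glass: the batch minus its LOI: 250.0 t (targets for the oxides total 250.0 t; against the stated basis, 250.0 t — gaps are rounding artifacts).
Whole-batch sum: Σ batch = 264.0 t; LOI loss = Σ batch·LOI = 14.03 t; the yield ratio, glass ÷ batch: 94.68%.

Batch per 250.0 t fused product:
  Barium carbonate: 36.43 t
  Soda feldspar: 44.46 t
  Aluminium hydroxide: 13.84 t
  Silica sand: 164.1 t
  Rutile: 5.192 t
Total batch = 264.0 t; LOI loss = 14.03 t; yield = 94.68%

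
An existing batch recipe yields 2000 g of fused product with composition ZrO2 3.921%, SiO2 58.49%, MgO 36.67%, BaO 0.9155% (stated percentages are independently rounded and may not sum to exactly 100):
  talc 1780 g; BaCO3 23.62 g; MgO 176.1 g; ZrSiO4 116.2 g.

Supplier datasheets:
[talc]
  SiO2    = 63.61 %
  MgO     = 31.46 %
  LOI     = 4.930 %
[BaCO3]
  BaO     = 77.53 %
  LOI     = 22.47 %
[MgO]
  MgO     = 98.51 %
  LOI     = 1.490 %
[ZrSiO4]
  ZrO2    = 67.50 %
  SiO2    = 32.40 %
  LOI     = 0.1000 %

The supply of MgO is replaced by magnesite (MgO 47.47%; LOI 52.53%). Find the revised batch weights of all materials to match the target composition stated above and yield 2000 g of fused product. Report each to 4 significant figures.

Mid-chain values appear, rounded to four significant digits, in the printout — the whole derivation runs at full float precision in every operation; a single rounding yields every reported result. The derived quantities, including net glass mass, the four compositions, the totals, the yield, LOI, are computed starting from the weights at 2000 g of glass at exact precision exactly as printed in question or answer.
Oxide-by-oxide targets in 2000 g fused product:
  ZrO2: 3.921% × 2000 = 78.42 g
  SiO2: 58.49% × 2000 = 1170 g
  MgO: 36.67% × 2000 = 733.4 g
  BaO: 0.9155% × 2000 = 18.31 g
Checking each oxide sum on the weights just shown, against the basis in use (target by target, the sums agree inside rounding margins):
  ZrO2: 116.2·0.6750 = 78.44 g (target 78.42 g)
  SiO2: 1780·0.6361 + 116.2·0.3240 = 1170 g (target 1170 g)
  MgO: 1780·0.3146 + 365.4·0.4747 = 733.4 g (target 733.4 g)
  BaO: 23.62·0.7753 = 18.31 g (target 18.31 g)
Glass-mass closure: batch Σ − ignition loss = 2000 g (oxide target masses add up to 2000 g; stated basis 2000 g — differing by rounding only).
Batch total: Σ batch = 2285 g; loss to ignition Σ batch·LOI = 285.1 g; glass ÷ batch gives a yield of 87.52%.

Revised batch per 2000 g fused product:
  talc: 1780 g
  BaCO3: 23.62 g
  magnesite: 365.4 g
  ZrSiO4: 116.2 g
Total batch = 2285 g; LOI loss = 285.1 g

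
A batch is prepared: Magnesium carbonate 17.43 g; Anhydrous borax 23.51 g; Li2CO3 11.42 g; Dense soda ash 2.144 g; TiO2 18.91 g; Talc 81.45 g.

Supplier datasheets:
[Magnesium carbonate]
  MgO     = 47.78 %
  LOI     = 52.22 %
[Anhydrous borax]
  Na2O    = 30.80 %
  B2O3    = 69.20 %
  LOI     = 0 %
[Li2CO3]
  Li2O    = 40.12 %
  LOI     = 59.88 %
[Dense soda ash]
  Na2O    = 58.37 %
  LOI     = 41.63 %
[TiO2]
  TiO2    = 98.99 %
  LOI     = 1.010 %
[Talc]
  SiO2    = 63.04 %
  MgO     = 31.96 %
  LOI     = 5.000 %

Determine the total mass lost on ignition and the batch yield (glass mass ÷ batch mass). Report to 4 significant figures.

LOI loss = 21.10 g; glass = 133.8 g; yield = 86.38%

Full precision is kept all the way through — rounding to 4 significant digits governs each working value as displayed; each reported value includes exactly one rounding — derived quantities (yield, totals, the six compositions, ignition loss, net glass mass) are computed using the weight values for 133.8 g of glass in full precision precisely as stated by the question or the answer.
Loss on ignition, line by line:
  Magnesium carbonate: 17.43 × 0.5222 = 9.102 g
  Anhydrous borax: 23.51 × 0 = 0 g
  Li2CO3: 11.42 × 0.5988 = 6.838 g
  Dense soda ash: 2.144 × 0.4163 = 0.8925 g
  TiO2: 18.91 × 0.01010 = 0.1910 g
  Talc: 81.45 × 0.05000 = 4.073 g
Total LOI = 21.10 g
Glass = batch − LOI = 154.9 − 21.10 = 133.8 g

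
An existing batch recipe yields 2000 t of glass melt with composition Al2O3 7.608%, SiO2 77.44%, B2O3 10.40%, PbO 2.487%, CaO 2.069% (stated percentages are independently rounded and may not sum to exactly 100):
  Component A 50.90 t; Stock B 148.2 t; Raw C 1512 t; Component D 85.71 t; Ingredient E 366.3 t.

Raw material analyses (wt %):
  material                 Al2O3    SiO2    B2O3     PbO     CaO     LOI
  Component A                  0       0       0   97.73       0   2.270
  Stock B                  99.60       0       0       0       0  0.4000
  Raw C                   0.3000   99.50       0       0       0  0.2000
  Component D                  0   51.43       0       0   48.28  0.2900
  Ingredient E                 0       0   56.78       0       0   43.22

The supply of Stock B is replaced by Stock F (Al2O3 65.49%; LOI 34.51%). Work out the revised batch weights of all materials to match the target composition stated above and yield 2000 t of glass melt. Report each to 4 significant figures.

Revised batch per 2000 t glass melt:
  Component A: 50.90 t
  Stock F: 225.4 t
  Raw C: 1512 t
  Component D: 85.71 t
  Ingredient E: 366.3 t
Total batch = 2240 t; LOI loss = 240.5 t

The intermediate values are displayed (rounded to 4 significant figures) across the worked steps; all arithmetic carries full precision end to end; a single rounding completes each reported value — derived quantities are re-derived using the weight values at 2000 t of glass at exact precision (net glass mass, totals, the five compositions, ignition loss, yield), as set out in the question or the answer.
Oxide mass targets, per 2000 t glass melt:
  Al2O3: 7.608% × 2000 = 152.2 t
  SiO2: 77.44% × 2000 = 1549 t
  B2O3: 10.40% × 2000 = 208.0 t
  PbO: 2.487% × 2000 = 49.74 t
  CaO: 2.069% × 2000 = 41.38 t
A balance pass over the oxides, from the weights as reported, under the basis named above (summed amounts equal target values net of answer rounding effects):
  Al2O3: 225.4·0.6549 + 1512·0.003000 = 152.2 t (target 152.2 t)
  SiO2: 1512·0.9950 + 85.71·0.5143 = 1549 t (target 1549 t)
  B2O3: 366.3·0.5678 = 208.0 t (target 208.0 t)
  PbO: 50.90·0.9773 = 49.74 t (target 49.74 t)
  CaO: 85.71·0.4828 = 41.38 t (target 41.38 t)
Consistency of the glass mass: net batch after ignition = 2000 t (per-oxide target masses sum to 2000 t; basis as stated: 2000 t — deltas are rounding alone).
Whole-batch sum: Σ batch = 2240 t; the LOI term Σ batch·LOI equals 240.5 t; yield, glass over the total, = 89.26%.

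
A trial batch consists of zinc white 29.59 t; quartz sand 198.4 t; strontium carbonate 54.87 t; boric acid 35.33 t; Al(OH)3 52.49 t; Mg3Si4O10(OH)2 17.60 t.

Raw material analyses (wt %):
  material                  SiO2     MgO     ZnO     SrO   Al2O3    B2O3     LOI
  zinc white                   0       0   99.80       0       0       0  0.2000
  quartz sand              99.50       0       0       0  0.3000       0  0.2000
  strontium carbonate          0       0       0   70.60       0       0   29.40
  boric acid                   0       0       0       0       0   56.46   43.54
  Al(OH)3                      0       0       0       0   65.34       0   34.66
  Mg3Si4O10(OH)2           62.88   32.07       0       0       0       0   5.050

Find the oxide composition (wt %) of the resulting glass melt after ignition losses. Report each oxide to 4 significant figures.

Glass mass = 337.2 t (batch 388.3 − LOI 51.05).
Composition: SiO2 61.82%, MgO 1.674%, ZnO 8.757%, SrO 11.49%, Al2O3 10.35%, B2O3 5.915%

All arithmetic holds exact precision from start to finish; in-progress results are displayed, rounded to four significant figures, at each printed step. Each reported number undergoes a single rounding; the derived quantities are recomputed using the weight values at 337.2 t of glass at full float precision (glass mass, the yield, the six compositions, totals, LOI), as they appear in the problem or answer text.
Delivered oxide masses:
  SiO2: 198.4·0.9950 + 17.60·0.6288 = 208.5 t
  MgO: 17.60·0.3207 = 5.644 t
  ZnO: 29.59·0.9980 = 29.53 t
  SrO: 54.87·0.7060 = 38.74 t
  Al2O3: 198.4·0.003000 + 52.49·0.6534 = 34.89 t
  B2O3: 35.33·0.5646 = 19.95 t
LOI: 29.59·0.002000 + 198.4·0.002000 + 54.87·0.2940 + 35.33·0.4354 + 52.49·0.3466 + 17.60·0.05050 = 51.05 t
The glass mass, total less LOI, = 388.3 − 51.05 = 337.2 t (consistent with Σ oxide mass)
percent share: oxide ÷ glass, ×100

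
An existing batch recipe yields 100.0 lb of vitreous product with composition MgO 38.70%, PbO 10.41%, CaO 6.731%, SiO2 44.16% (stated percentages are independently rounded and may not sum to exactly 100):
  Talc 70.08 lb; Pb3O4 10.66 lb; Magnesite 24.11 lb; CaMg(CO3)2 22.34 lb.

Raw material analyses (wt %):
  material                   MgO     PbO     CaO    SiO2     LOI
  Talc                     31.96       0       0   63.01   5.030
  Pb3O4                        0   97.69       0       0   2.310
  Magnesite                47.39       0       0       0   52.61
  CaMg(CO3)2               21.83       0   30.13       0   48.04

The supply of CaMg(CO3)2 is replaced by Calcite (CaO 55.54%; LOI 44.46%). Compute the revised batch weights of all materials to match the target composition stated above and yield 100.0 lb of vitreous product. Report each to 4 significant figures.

Revised batch per 100.0 lb vitreous product:
  Talc: 70.08 lb
  Pb3O4: 10.66 lb
  Magnesite: 34.40 lb
  Calcite: 12.12 lb
Total batch = 127.3 lb; LOI loss = 27.26 lb

Mid-chain values are shown, rounded to four significant digits, between the steps; all internal work keeps full precision from first step to last; every reported result is rounded once only — the derived quantities, including yield, ignition loss, the four compositions, glass mass, the totals, are recomputed from the weighed amounts at 100.0 lb of glass at exact precision precisely as stated by either problem or answer.
Target masses of each oxide per 100.0 lb vitreous product:
  MgO: 38.70% × 100.0 = 38.70 lb
  PbO: 10.41% × 100.0 = 10.41 lb
  CaO: 6.731% × 100.0 = 6.731 lb
  SiO2: 44.16% × 100.0 = 44.16 lb
A balance pass over the oxides, applying the batch weights above, versus the basis set out (every target is met by its sum up to rounding of the answer):
  MgO: 70.08·0.3196 + 34.40·0.4739 = 38.70 lb (target 38.70 lb)
  PbO: 10.66·0.9769 = 10.41 lb (target 10.41 lb)
  CaO: 12.12·0.5554 = 6.731 lb (target 6.731 lb)
  SiO2: 70.08·0.6301 = 44.16 lb (target 44.16 lb)
Glass-mass closure: batch total minus LOI = 100.0 lb (targets for the oxides total 100.0 lb; versus the stated basis of 100.0 lb — deltas are rounding alone).
Whole-batch sum: Σ batch = 127.3 lb; LOI removed, Σ of batch·LOI: 27.26 lb; yield = glass ÷ total batch = 78.58%.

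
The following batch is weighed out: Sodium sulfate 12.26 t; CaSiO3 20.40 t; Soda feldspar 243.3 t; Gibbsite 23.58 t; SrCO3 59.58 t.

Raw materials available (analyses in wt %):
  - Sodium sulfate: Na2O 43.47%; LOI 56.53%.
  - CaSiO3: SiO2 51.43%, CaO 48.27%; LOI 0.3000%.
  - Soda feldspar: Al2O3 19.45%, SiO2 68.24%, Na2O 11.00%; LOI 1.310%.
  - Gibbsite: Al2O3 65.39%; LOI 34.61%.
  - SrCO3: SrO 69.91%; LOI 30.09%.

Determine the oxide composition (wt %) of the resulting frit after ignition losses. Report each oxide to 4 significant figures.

All arithmetic runs at exact precision from first step to last; the intermediate values are printed with 4-significant-digit rounding alongside each step — every reported number receives exactly one rounding — all derived quantities (net glass mass, yield, five oxide percentages, LOI, the totals) are re-derived in full precision from the batch weights per 322.9 t of glass, exactly as printed in the problem or answer text.
Oxide masses out of the charge:
  Al2O3: 243.3·0.1945 + 23.58·0.6539 = 62.74 t
  SiO2: 20.40·0.5143 + 243.3·0.6824 = 176.5 t
  Na2O: 12.26·0.4347 + 243.3·0.1100 = 32.09 t
  CaO: 20.40·0.4827 = 9.847 t
  SrO: 59.58·0.6991 = 41.65 t
LOI: 12.26·0.5653 + 20.40·0.003000 + 243.3·0.01310 + 23.58·0.3461 + 59.58·0.3009 = 36.27 t
Glass = total batch minus LOI = 359.1 − 36.27 = 322.9 t (equal to the oxide-mass sum)
percent share: oxide ÷ glass, ×100

Glass mass = 322.9 t (batch 359.1 − LOI 36.27).
Composition: Al2O3 19.43%, SiO2 54.68%, Na2O 9.940%, CaO 3.050%, SrO 12.90%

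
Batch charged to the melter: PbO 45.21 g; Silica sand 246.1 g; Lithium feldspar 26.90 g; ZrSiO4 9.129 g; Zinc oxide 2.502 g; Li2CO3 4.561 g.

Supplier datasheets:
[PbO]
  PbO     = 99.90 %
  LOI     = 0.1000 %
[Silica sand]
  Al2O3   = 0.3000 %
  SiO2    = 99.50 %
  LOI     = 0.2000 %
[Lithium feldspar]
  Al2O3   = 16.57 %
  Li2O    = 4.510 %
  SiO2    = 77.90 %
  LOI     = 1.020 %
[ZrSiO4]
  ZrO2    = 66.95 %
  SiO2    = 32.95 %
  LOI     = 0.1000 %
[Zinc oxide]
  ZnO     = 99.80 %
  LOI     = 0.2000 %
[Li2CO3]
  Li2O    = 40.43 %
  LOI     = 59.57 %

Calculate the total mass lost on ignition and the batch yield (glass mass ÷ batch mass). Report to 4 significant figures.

LOI loss = 3.543 g; glass = 330.9 g; yield = 98.94%

Values along the way are displayed rounded off to 4 significant digits alongside each step. All internal work keeps exact precision in every operation; every reported number is rounded only once. Derived quantities (yield, net glass mass, the six compositions, ignition loss, totals) are rebuilt using the weight values for 330.9 g of glass in exact precision, as set out in either problem or answer.
Per-material ignition loss:
  PbO: 45.21 × 0.001000 = 0.04521 g
  Silica sand: 246.1 × 0.002000 = 0.4922 g
  Lithium feldspar: 26.90 × 0.01020 = 0.2744 g
  ZrSiO4: 9.129 × 0.001000 = 0.009129 g
  Zinc oxide: 2.502 × 0.002000 = 0.005004 g
  Li2CO3: 4.561 × 0.5957 = 2.717 g
Total LOI = 3.543 g
Glass = batch − LOI = 334.4 − 3.543 = 330.9 g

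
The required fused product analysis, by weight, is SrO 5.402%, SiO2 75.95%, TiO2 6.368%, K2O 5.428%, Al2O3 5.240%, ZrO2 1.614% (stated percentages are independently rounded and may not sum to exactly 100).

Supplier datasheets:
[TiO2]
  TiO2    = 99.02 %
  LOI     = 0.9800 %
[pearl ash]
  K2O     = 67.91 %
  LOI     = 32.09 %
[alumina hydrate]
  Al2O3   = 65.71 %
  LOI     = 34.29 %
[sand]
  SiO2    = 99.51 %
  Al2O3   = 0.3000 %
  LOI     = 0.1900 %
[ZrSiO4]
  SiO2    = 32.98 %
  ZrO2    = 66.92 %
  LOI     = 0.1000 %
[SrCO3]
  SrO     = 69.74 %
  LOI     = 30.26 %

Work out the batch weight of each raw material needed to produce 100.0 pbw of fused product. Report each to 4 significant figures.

Batch per 100.0 pbw fused product:
  TiO2: 6.431 pbw
  pearl ash: 7.993 pbw
  alumina hydrate: 7.630 pbw
  sand: 75.52 pbw
  ZrSiO4: 2.412 pbw
  SrCO3: 7.746 pbw
Total batch = 107.7 pbw; LOI loss = 7.734 pbw; yield = 92.82%

Intermediates appear (rounded to 4 significant digits) between the steps — all internal work holds full float precision in all steps; every reported value undergoes a single rounding — derived quantities are re-derived using the weight values per 100.0 pbw of glass in full float precision (the six compositions, yield, ignition loss, net glass mass, the totals), exactly as shown in either problem or answer.
Target oxide masses per 100.0 pbw fused product:
  SrO: 5.402% × 100.0 = 5.402 pbw
  SiO2: 75.95% × 100.0 = 75.95 pbw
  TiO2: 6.368% × 100.0 = 6.368 pbw
  K2O: 5.428% × 100.0 = 5.428 pbw
  Al2O3: 5.240% × 100.0 = 5.240 pbw
  ZrO2: 1.614% × 100.0 = 1.614 pbw
Checking each oxide sum applying the batch weights above, for the quoted basis mass (target by target, the sums agree within answer rounding):
  SrO: 7.746·0.6974 = 5.402 pbw (target 5.402 pbw)
  SiO2: 75.52·0.9951 + 2.412·0.3298 = 75.95 pbw (target 75.95 pbw)
  TiO2: 6.431·0.9902 = 6.368 pbw (target 6.368 pbw)
  K2O: 7.993·0.6791 = 5.428 pbw (target 5.428 pbw)
  Al2O3: 7.630·0.6571 + 75.52·0.003000 = 5.240 pbw (target 5.240 pbw)
  ZrO2: 2.412·0.6692 = 1.614 pbw (target 1.614 pbw)
Consistency of the glass mass: the batch minus its LOI: 100.0 pbw (the Σ of target masses is 100.0 pbw; basis as stated: 100.0 pbw — any gap is answer rounding).
Whole-batch sum: Σ batch = 107.7 pbw; LOI removed, Σ of batch·LOI: 7.734 pbw; yield: glass divided by total = 92.82%.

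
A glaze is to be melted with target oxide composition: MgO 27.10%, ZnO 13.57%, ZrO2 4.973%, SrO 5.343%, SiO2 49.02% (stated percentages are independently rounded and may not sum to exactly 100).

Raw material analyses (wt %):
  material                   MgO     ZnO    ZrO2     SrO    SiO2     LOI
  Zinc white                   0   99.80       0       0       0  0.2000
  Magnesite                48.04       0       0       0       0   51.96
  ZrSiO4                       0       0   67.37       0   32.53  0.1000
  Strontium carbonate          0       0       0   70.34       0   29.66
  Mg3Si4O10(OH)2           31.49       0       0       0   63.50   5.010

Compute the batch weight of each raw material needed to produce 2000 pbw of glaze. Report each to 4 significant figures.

Intermediates appear, rounded to 4 significant digits, in the printout — each numeric step maintains full precision from first step to last — exactly one rounding is applied to each reported figure. Derived quantities are computed in full float precision (the yield, net glass mass, five oxide percentages, the totals, ignition loss) from the batch weights for 2000 pbw of glass as given in the problem or answer text.
Oxide mass targets, per 2000 pbw glaze:
  MgO: 27.10% × 2000 = 542.0 pbw
  ZnO: 13.57% × 2000 = 271.4 pbw
  ZrO2: 4.973% × 2000 = 99.46 pbw
  SrO: 5.343% × 2000 = 106.9 pbw
  SiO2: 49.02% × 2000 = 980.4 pbw
A balance pass over the oxides, with the batch weights as given, under the basis named above (target by target, the sums agree exact up to rounding of places):
  MgO: 165.8·0.4804 + 1468·0.3149 = 541.9 pbw (target 542.0 pbw)
  ZnO: 271.9·0.9980 = 271.4 pbw (target 271.4 pbw)
  ZrO2: 147.6·0.6737 = 99.44 pbw (target 99.46 pbw)
  SrO: 151.9·0.7034 = 106.8 pbw (target 106.9 pbw)
  SiO2: 147.6·0.3253 + 1468·0.6350 = 980.2 pbw (target 980.4 pbw)
Consistency of the glass mass: total batch − LOI = 2000 pbw (per-oxide target masses sum to 2000 pbw; with the basis standing at 2000 pbw — rounding explains the deltas).
Batch total: Σ batch = 2205 pbw; loss to ignition Σ batch·LOI = 205.4 pbw; glass ÷ batch gives a yield of 90.68%.

Batch per 2000 pbw glaze:
  Zinc white: 271.9 pbw
  Magnesite: 165.8 pbw
  ZrSiO4: 147.6 pbw
  Strontium carbonate: 151.9 pbw
  Mg3Si4O10(OH)2: 1468 pbw
Total batch = 2205 pbw; LOI loss = 205.4 pbw; yield = 90.68%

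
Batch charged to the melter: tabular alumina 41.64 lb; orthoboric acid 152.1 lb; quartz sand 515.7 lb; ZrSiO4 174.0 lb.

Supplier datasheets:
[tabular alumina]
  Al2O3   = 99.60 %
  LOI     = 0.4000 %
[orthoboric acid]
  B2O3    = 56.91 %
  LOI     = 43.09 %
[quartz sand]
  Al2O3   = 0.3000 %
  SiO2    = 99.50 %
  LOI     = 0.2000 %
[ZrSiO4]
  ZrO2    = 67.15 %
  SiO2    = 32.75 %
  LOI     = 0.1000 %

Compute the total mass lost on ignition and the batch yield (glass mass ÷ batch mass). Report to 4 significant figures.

Values along the way are shown rounded off to 4 significant digits across the worked steps — the whole derivation runs at full precision all the way through. Every reported value is rounded only once; all derived quantities are recomputed from the weighed amounts on 816.5 lb of glass in full float precision (glass mass, the totals, yield, ignition loss, four oxide percentages) exactly as shown in question or answer.
Loss on ignition, line by line:
  tabular alumina: 41.64 × 0.004000 = 0.1666 lb
  orthoboric acid: 152.1 × 0.4309 = 65.54 lb
  quartz sand: 515.7 × 0.002000 = 1.031 lb
  ZrSiO4: 174.0 × 0.001000 = 0.1740 lb
Total LOI = 66.91 lb
Glass = batch − LOI = 883.4 − 66.91 = 816.5 lb

LOI loss = 66.91 lb; glass = 816.5 lb; yield = 92.43%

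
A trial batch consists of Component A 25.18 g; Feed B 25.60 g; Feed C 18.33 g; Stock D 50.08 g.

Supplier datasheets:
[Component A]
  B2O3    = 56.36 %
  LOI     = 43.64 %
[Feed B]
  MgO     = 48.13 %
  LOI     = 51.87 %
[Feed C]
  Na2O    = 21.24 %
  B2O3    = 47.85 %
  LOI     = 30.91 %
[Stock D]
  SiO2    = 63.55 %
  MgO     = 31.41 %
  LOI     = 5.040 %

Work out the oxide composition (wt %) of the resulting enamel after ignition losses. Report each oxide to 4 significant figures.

Glass mass = 86.73 g (batch 119.2 − LOI 32.46).
Composition: SiO2 36.69%, Na2O 4.489%, MgO 32.34%, B2O3 26.47%

In-progress results appear (rounded to four significant figures) across the worked steps — all arithmetic maintains exact precision through every step; each reported figure is rounded just once; derived quantities (LOI, yield, the totals, the four compositions, net glass mass) are carried in full precision from the weighed amounts for 86.73 g of glass exactly as shown in the question or the answer.
Per-oxide mass from batch:
  SiO2: 50.08·0.6355 = 31.83 g
  Na2O: 18.33·0.2124 = 3.893 g
  MgO: 25.60·0.4813 + 50.08·0.3141 = 28.05 g
  B2O3: 25.18·0.5636 + 18.33·0.4785 = 22.96 g
LOI: 25.18·0.4364 + 25.60·0.5187 + 18.33·0.3091 + 50.08·0.05040 = 32.46 g
Net of LOI, the glass mass = 119.2 − 32.46 = 86.73 g (the oxide masses sum to this)
oxide / glass × 100 gives the wt %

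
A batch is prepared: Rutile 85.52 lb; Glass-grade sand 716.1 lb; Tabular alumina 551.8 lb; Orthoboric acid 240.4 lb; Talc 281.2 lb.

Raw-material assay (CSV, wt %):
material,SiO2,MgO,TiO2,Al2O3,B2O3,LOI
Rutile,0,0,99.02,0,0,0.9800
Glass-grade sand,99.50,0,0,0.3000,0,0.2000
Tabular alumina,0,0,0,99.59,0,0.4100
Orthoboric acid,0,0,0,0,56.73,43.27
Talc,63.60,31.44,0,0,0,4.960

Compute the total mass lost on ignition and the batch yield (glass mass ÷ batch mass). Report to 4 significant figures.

Working values are displayed (rounded to 4 significant digits) at each printed step — each numeric step keeps full float precision from start to finish; exactly one rounding is applied to every reported value. The derived quantities, which include yield, glass mass, LOI, the totals, five oxide percentages, are rebuilt in full precision, as they appear in the problem or the answer, starting from the weights per 1753 lb of glass.
Loss on ignition, line by line:
  Rutile: 85.52 × 0.009800 = 0.8381 lb
  Glass-grade sand: 716.1 × 0.002000 = 1.432 lb
  Tabular alumina: 551.8 × 0.004100 = 2.262 lb
  Orthoboric acid: 240.4 × 0.4327 = 104.0 lb
  Talc: 281.2 × 0.04960 = 13.95 lb
Total LOI = 122.5 lb
Glass = batch − LOI = 1875 − 122.5 = 1753 lb

LOI loss = 122.5 lb; glass = 1753 lb; yield = 93.47%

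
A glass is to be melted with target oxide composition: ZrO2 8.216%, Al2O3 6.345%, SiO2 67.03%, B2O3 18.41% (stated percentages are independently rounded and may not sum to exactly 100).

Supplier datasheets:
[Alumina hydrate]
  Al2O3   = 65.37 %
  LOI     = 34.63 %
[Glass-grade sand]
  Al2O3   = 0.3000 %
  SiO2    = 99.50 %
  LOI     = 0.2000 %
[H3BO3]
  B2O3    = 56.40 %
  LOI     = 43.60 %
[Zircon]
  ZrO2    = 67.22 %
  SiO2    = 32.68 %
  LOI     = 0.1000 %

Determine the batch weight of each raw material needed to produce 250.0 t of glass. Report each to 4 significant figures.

Batch per 250.0 t glass:
  Alumina hydrate: 23.54 t
  Glass-grade sand: 158.4 t
  H3BO3: 81.60 t
  Zircon: 30.56 t
Total batch = 294.1 t; LOI loss = 44.08 t; yield = 85.01%

In-progress results appear, with 4-significant-figure rounding, on the page. All internal work maintains exact precision in all steps. Every reported value undergoes a single rounding — all derived quantities are recomputed from the weighed amounts for 250.0 t of glass at full precision (the totals, the four compositions, net glass mass, the yield, ignition loss) exactly as shown in problem or answer.
Per-oxide target masses for 250.0 t glass:
  ZrO2: 8.216% × 250.0 = 20.54 t
  Al2O3: 6.345% × 250.0 = 15.86 t
  SiO2: 67.03% × 250.0 = 167.6 t
  B2O3: 18.41% × 250.0 = 46.02 t
A balance pass over the oxides, applying the batch weights above, for the quoted basis mass (delivered sums recover each target within answer rounding):
  ZrO2: 30.56·0.6722 = 20.54 t (target 20.54 t)
  Al2O3: 23.54·0.6537 + 158.4·0.003000 = 15.86 t (target 15.86 t)
  SiO2: 158.4·0.9950 + 30.56·0.3268 = 167.6 t (target 167.6 t)
  B2O3: 81.60·0.5640 = 46.02 t (target 46.02 t)
Glass-mass bookkeeping: Σ batch − LOI loss = 250.0 t (the Σ of target masses is 250.0 t; against the stated basis, 250.0 t — differing by rounding only).
Adding the batch up: Σ batch = 294.1 t; ignition loss, Σ(batch × LOI) = 44.08 t; as yield: glass ÷ batch → 85.01%.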